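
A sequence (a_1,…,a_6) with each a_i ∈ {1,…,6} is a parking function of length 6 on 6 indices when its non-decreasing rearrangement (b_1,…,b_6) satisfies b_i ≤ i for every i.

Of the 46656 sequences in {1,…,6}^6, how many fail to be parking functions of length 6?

29849

#PF = (6+1−6)·(6+1)^{6−1} = 1·16807 = 16807 [KW]
E.g. (6,5,6,5,6,3) → sorted (3,5,5,6,6,6): b_1=3>1, not a PF.
6^6 − 16807 = 46656 − 16807 = 29849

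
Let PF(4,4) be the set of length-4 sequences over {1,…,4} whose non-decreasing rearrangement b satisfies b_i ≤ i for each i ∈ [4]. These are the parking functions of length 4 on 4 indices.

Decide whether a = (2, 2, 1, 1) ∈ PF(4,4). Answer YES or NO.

YES

Order a: b = (1, 1, 2, 2).
  b_1=1 ≤ 1
  b_2=1 ≤ 2
  b_3=2 ≤ 3
  b_4=2 ≤ 4
All bounds hold ⇒ YES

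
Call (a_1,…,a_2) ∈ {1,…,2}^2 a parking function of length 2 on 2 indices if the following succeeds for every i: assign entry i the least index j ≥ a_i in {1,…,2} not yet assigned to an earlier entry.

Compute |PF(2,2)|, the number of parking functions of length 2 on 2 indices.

Count = (3−2)·3^(2−1) = 1×3 = 3 [KW]
Example (1,1) → sorted (1,1): b_i ≤ i ∀i, a PF.

3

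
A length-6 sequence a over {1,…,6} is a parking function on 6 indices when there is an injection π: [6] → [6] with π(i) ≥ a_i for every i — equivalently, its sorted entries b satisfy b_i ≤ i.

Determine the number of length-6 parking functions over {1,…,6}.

16807

#PF = (7−6)·7^(6−1) = 1 · 16807 = 16807 (Pollak)
E.g. (1,3,4,2,1,5) → sorted (1,1,2,3,4,5): b_i ≤ i ∀i, a PF.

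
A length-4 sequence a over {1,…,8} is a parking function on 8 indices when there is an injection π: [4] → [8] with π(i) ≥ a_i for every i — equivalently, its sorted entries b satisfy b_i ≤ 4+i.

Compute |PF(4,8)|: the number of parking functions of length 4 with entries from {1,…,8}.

3645

|PF(4,8)| = (9−4)·9^(4−1) = 5×729 = 3645
One tuple (4,5,7,2) → sorted (2,4,5,7): b_i ≤ 4+i ∀i, a PF.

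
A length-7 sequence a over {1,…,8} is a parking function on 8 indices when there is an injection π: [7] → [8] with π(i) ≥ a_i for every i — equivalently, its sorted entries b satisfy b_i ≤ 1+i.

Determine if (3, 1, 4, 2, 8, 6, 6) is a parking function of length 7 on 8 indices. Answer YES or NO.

YES

Sorted: b = (1, 2, 3, 4, 6, 6, 8).
  b_1=1 ≤ 2
  b_2=2 ≤ 3
  b_3=3 ≤ 4
  b_4=4 ≤ 5
  b_5=6 ≤ 6
  b_6=6 ≤ 7
  b_7=8 ≤ 8
All bounds hold ⇒ YES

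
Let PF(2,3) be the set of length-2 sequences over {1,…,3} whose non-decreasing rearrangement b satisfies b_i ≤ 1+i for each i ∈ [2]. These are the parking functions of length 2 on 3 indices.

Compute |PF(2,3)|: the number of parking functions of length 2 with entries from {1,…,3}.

8

|PF| = (4−2)·4^(2−1) = 2×4 = 8 [KW]
One tuple (3,1) → sorted (1,3): b_i ≤ 1+i ∀i, a PF.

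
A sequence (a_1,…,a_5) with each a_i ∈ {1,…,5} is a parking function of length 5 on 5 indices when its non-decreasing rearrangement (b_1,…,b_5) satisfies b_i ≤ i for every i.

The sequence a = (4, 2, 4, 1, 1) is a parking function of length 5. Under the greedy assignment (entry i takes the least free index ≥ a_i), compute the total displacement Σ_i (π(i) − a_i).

3

Σπ = 5·6/2 = 15 (π permutes [5]); Σa = 4+2+4+1+1 = 12; disp = 15−12 = 3.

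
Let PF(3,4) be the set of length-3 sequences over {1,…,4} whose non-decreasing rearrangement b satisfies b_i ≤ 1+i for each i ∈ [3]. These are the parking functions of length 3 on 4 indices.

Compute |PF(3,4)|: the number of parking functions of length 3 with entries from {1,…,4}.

50

#PF = (5−3)·5^(3−1) = 2·25 = 50 (Pollak)
Example (4,1,2) → sorted (1,2,4): b_i ≤ 1+i ∀i, a PF.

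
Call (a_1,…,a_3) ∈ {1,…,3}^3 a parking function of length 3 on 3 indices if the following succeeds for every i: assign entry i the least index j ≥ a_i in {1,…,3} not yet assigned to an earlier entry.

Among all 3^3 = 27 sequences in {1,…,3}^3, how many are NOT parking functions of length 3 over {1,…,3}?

|PF(3,3)| = (3+1−3)·(3+1)^{3−1} = 1 · 16 = 16 [KW]
E.g. (3,3,3) → sorted (3,3,3): b_1=3>1, not a PF.
Total 27; non-PF = 27−16 = 11

11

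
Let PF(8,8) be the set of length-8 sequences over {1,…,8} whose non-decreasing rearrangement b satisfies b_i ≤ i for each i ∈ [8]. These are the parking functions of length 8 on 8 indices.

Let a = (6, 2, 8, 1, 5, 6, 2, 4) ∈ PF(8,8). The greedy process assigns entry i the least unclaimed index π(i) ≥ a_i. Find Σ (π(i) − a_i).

Σπ(i) = 1+…+8 = 36; Σa = 6+2+8+1+5+6+2+4 = 34; disp = 36−34 = 2.

2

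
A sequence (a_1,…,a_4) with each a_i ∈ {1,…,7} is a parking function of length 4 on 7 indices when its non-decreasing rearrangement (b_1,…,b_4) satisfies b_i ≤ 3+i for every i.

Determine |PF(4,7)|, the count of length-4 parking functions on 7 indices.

2048

|PF| = (7+1−4)·(7+1)^{4−1} = 4 · 512 = 2048 (Konheim–Weiss)
E.g. (4,6,5,5) → sorted (4,5,5,6): b_i ≤ 3+i ∀i, a PF.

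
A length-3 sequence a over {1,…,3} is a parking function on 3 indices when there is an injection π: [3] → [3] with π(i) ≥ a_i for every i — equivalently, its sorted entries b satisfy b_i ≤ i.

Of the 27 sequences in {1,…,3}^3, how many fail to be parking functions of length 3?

11

|PF(3,3)| = 1·4^2 = 1·16 = 16 (Konheim–Weiss)
Check (3,3,1) → sorted (1,3,3): b_2=3>2, not a PF.
So 27 − 16 = 11 fail.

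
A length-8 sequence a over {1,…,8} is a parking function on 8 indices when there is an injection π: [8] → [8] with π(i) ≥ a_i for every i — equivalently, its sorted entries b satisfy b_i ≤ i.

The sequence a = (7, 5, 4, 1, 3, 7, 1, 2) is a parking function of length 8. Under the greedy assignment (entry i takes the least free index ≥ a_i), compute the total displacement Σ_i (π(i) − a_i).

Σπ(i) = 1+…+8 = 36; Σa = 7+5+4+1+3+7+1+2 = 30; disp = 36−30 = 6.

6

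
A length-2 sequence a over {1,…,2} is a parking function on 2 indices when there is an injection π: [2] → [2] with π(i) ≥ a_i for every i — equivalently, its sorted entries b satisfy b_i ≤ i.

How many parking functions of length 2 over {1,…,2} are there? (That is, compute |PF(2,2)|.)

3

#PF = (3−2)·3^(2−1) = 1 · 3 = 3
Example (1,1) → sorted (1,1): b_i ≤ i ∀i, a PF.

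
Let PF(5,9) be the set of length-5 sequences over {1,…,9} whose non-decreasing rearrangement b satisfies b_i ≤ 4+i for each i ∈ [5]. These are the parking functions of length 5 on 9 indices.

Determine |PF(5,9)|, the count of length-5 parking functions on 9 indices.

50000

|PF| = (9−5+1)·(9+1)^(5−1) = 5×10000 = 50000 [KW]
Example (4,2,7,5,7) → sorted (2,4,5,7,7): b_i ≤ 4+i ∀i, a PF.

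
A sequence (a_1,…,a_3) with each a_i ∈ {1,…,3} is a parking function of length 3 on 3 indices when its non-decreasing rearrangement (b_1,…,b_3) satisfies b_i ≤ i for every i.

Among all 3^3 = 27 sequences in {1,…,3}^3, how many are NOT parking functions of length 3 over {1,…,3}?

|PF| = (3+1−3)·(3+1)^{3−1} = 1×16 = 16 [KW]
One tuple (3,3,3) → sorted (3,3,3): b_1=3>1, not a PF.
3^3 − 16 = 27 − 16 = 11

11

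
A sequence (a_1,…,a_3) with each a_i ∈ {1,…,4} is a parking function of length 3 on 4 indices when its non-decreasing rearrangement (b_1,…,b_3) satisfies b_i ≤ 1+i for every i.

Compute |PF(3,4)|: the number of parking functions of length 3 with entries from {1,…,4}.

50

|PF(3,4)| = (5−3)·5^(3−1) = 2×25 = 50 [KW]
Check (3,1,1) → sorted (1,1,3): b_i ≤ 1+i ∀i, a PF.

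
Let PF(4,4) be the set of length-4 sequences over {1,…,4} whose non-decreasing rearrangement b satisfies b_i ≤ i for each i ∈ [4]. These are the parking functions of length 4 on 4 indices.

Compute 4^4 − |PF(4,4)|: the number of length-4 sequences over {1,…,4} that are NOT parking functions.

|PF| = 1·5^3 = 1 · 125 = 125 (Konheim–Weiss)
Example (4,2,3,4) → sorted (2,3,4,4): b_1=2>1, not a PF.
4^4 − 125 = 256 − 125 = 131

131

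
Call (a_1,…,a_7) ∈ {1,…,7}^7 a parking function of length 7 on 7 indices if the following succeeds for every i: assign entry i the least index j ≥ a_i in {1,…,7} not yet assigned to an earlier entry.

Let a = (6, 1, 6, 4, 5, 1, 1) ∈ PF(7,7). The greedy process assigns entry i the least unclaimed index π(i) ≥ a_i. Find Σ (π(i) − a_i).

4

Σπ = 7·8/2 = 28 (π permutes [7]); Σa = 6+1+6+4+5+1+1 = 24; disp = 28−24 = 4.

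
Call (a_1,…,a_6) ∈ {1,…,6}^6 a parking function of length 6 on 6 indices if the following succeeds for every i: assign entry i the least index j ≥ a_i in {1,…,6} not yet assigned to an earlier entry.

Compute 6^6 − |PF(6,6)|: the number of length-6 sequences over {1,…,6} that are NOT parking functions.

#PF = 1·7^5 = 1 · 16807 = 16807 [KW]
Check (6,6,5,6,5,3) → sorted (3,5,5,6,6,6): b_1=3>1, not a PF.
6^6 − 16807 = 46656 − 16807 = 29849

29849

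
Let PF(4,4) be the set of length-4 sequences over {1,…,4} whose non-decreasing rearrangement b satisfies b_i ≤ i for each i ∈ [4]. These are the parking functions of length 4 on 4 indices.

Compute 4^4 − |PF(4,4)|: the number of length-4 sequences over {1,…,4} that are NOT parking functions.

#PF = (5−4)·5^(4−1) = 1 · 125 = 125 [KW]
Example (3,2,2,3) → sorted (2,2,3,3): b_1=2>1, not a PF.
4^4 − 125 = 256 − 125 = 131

131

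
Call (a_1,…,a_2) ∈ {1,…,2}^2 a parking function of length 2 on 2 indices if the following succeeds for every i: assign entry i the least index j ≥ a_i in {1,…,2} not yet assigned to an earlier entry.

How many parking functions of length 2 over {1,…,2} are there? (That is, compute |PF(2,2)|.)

Count = (2+1−2)·(2+1)^{2−1} = 1 · 3 = 3 [KW]
Check (1,1) → sorted (1,1): b_i ≤ i ∀i, a PF.

3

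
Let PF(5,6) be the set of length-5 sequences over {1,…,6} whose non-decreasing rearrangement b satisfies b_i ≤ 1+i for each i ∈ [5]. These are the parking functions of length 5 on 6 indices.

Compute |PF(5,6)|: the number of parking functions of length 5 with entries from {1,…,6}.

Count = (6−5+1)·(6+1)^(5−1) = 2·2401 = 4802 [KW]
Example (4,1,6,3,4) → sorted (1,3,4,4,6): b_i ≤ 1+i ∀i, a PF.

4802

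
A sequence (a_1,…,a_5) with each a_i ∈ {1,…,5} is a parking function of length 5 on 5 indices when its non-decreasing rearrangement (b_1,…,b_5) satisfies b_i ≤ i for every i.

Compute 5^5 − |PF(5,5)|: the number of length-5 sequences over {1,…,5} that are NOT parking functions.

|PF| = 1·6^4 = 1×1296 = 1296
Example (2,5,4,4,3) → sorted (2,3,4,4,5): b_1=2>1, not a PF.
So 3125 − 1296 = 1829 fail.

1829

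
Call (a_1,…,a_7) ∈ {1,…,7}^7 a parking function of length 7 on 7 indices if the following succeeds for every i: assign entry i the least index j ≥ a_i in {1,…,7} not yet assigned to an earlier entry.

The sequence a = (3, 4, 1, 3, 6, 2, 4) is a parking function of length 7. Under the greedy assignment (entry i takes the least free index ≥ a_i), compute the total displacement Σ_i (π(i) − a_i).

Σπ = 7·8/2 = 28 (π permutes [7]); Σa = 3+4+1+3+6+2+4 = 23; disp = 28−23 = 5.

5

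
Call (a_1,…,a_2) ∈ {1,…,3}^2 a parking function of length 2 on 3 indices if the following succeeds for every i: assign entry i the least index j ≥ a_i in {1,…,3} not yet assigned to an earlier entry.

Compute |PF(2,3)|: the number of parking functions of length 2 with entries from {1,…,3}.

8

#PF = (3+1−2)·(3+1)^{2−1} = 2·4 = 8
Check (2,1) → sorted (1,2): b_i ≤ 1+i ∀i, a PF.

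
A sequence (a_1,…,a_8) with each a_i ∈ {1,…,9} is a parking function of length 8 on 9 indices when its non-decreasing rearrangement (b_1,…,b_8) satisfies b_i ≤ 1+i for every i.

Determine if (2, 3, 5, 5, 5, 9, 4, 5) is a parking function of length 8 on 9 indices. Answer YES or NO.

YES

Order a: b = (2, 3, 4, 5, 5, 5, 5, 9).
  b_1=2 ≤ 2
  b_2=3 ≤ 3
  b_3=4 ≤ 4
  b_4=5 ≤ 5
  b_5=5 ≤ 6
  b_6=5 ≤ 7
  b_7=5 ≤ 8
  b_8=9 ≤ 9
All bounds hold ⇒ YES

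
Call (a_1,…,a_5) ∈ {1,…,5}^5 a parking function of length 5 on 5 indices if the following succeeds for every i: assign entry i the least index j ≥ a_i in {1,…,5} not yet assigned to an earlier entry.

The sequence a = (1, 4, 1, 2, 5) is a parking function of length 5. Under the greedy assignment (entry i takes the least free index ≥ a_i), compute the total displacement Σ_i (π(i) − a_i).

Σπ = 5·6/2 = 15 (π permutes [5]); Σa = 1+4+1+2+5 = 13; disp = 15−13 = 2.

2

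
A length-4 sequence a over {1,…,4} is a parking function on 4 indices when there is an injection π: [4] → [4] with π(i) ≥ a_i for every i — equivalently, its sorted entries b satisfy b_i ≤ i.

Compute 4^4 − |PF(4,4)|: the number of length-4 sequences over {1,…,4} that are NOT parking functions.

131

|PF| = (4−4+1)·(4+1)^(4−1) = 1 · 125 = 125 (Konheim–Weiss)
One tuple (4,3,2,3) → sorted (2,3,3,4): b_1=2>1, not a PF.
Total 256; non-PF = 256−125 = 131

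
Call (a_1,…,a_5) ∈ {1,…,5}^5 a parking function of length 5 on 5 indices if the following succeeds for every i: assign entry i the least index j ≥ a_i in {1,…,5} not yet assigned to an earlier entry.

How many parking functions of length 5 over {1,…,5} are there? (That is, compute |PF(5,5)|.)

Count = (6−5)·6^(5−1) = 1×1296 = 1296
Check (2,4,1,3,5) → sorted (1,2,3,4,5): b_i ≤ i ∀i, a PF.

1296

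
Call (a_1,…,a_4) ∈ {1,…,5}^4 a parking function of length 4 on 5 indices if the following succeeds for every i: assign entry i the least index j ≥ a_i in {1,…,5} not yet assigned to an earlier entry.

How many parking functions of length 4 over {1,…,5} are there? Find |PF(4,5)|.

432

|PF(4,5)| = 2·6^3 = 2 · 216 = 432 (Pollak)
Check (1,5,3,2) → sorted (1,2,3,5): b_i ≤ 1+i ∀i, a PF.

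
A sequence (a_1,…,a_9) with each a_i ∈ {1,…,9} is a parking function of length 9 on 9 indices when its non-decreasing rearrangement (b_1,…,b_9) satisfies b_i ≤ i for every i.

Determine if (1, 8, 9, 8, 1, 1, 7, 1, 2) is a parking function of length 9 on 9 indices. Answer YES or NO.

Sorted: b = (1, 1, 1, 1, 2, 7, 8, 8, 9).
  b_1=1 ≤ 1
  b_2=1 ≤ 2
  b_3=1 ≤ 3
  b_4=1 ≤ 4
  b_5=2 ≤ 5
  b_6=7 > 6
  fails at i=6 ⇒ NO

NO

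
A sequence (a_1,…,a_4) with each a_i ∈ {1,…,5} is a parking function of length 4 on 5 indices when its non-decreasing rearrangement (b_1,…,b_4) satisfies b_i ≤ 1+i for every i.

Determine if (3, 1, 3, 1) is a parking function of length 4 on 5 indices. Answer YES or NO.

YES

Order a: b = (1, 1, 3, 3).
  b_1=1 ≤ 2
  b_2=1 ≤ 3
  b_3=3 ≤ 4
  b_4=3 ≤ 5
All bounds hold ⇒ YES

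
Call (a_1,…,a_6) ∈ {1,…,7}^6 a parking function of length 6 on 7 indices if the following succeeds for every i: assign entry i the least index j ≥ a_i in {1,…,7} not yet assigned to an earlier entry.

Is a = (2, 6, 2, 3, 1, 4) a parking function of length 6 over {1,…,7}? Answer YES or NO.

YES

Order a: b = (1, 2, 2, 3, 4, 6).
  b_1=1 ≤ 2
  b_2=2 ≤ 3
  b_3=2 ≤ 4
  b_4=3 ≤ 5
  b_5=4 ≤ 6
  b_6=6 ≤ 7
All bounds hold ⇒ YES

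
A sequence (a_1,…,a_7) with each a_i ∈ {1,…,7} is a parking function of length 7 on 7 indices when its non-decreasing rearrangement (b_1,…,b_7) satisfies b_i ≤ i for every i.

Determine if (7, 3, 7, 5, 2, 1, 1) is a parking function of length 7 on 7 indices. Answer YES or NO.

NO

Rearranged: b = (1, 1, 2, 3, 5, 7, 7).
  b_1=1 ≤ 1
  b_2=1 ≤ 2
  b_3=2 ≤ 3
  b_4=3 ≤ 4
  b_5=5 ≤ 5
  b_6=7 > 6
  fails at i=6 ⇒ NO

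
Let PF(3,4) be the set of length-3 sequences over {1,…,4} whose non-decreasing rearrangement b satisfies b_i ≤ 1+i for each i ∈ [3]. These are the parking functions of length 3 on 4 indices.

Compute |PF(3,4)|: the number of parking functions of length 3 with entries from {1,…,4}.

Count = (4+1−3)·(4+1)^{3−1} = 2·25 = 50
E.g. (3,1,3) → sorted (1,3,3): b_i ≤ 1+i ∀i, a PF.

50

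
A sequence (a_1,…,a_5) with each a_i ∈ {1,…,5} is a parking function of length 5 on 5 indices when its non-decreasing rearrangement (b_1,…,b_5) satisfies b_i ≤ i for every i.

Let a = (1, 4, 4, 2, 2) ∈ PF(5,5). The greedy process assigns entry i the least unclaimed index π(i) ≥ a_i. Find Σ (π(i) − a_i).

Σπ = 5·6/2 = 15 (π permutes [5]); Σa = 1+4+4+2+2 = 13; disp = 15−13 = 2.

2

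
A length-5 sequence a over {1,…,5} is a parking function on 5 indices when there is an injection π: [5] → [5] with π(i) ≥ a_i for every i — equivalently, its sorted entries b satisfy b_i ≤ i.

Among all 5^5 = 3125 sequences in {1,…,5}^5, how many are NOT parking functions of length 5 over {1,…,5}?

1829

Count = (5+1−5)·(5+1)^{5−1} = 1·1296 = 1296 (Pollak)
One tuple (1,3,5,5,4) → sorted (1,3,4,5,5): b_2=3>2, not a PF.
So 3125 − 1296 = 1829 fail.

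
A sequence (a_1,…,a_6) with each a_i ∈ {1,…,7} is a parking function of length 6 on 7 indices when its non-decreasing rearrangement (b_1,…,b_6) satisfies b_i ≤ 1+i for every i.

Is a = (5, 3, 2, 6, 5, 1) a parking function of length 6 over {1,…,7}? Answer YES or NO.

Sorted: b = (1, 2, 3, 5, 5, 6).
  b_1=1 ≤ 2
  b_2=2 ≤ 3
  b_3=3 ≤ 4
  b_4=5 ≤ 5
  b_5=5 ≤ 6
  b_6=6 ≤ 7
All bounds hold ⇒ YES

YES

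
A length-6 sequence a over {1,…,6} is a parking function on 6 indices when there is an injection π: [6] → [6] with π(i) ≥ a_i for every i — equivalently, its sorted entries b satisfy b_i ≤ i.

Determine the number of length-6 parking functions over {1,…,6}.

16807

|PF| = (6+1−6)·(6+1)^{6−1} = 1×16807 = 16807 (Pollak)
E.g. (6,1,1,5,2,1) → sorted (1,1,1,2,5,6): b_i ≤ i ∀i, a PF.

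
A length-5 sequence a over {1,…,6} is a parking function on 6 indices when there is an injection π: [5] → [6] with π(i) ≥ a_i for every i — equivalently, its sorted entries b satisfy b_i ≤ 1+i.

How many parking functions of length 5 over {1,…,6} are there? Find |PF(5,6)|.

Count = (6+1−5)·(6+1)^{5−1} = 2×2401 = 4802 (Pollak)
E.g. (6,1,2,2,4) → sorted (1,2,2,4,6): b_i ≤ 1+i ∀i, a PF.

4802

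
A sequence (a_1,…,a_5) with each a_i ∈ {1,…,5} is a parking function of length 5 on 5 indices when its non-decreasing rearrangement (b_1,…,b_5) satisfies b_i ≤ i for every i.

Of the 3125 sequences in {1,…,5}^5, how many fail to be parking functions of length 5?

1829

#PF = (5+1−5)·(5+1)^{5−1} = 1·1296 = 1296 (Pollak)
One tuple (4,5,5,5,1) → sorted (1,4,5,5,5): b_2=4>2, not a PF.
So 3125 − 1296 = 1829 fail.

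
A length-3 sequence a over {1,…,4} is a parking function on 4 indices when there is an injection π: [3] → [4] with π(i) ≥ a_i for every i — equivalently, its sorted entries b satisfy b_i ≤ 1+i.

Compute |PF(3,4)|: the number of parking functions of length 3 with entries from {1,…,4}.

#PF = (5−3)·5^(3−1) = 2·25 = 50 (Konheim–Weiss)
Example (1,3,3) → sorted (1,3,3): b_i ≤ 1+i ∀i, a PF.

50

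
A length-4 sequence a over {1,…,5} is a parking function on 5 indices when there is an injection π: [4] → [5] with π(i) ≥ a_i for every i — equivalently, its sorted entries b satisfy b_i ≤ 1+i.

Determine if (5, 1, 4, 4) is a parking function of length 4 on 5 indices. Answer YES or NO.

NO

Rearranged: b = (1, 4, 4, 5).
  b_1=1 ≤ 2
  b_2=4 > 3
  fails at i=2 ⇒ NO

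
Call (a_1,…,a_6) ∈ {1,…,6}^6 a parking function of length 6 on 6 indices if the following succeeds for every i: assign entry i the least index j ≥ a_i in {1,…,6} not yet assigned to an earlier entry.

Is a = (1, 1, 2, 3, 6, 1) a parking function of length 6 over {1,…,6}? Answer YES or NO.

Order a: b = (1, 1, 1, 2, 3, 6).
  b_1=1 ≤ 1
  b_2=1 ≤ 2
  b_3=1 ≤ 3
  b_4=2 ≤ 4
  b_5=3 ≤ 5
  b_6=6 ≤ 6
All bounds hold ⇒ YES

YES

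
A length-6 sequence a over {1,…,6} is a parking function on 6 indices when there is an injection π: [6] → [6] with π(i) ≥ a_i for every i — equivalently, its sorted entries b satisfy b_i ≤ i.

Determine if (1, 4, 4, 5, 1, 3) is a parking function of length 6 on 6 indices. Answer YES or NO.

Rearranged: b = (1, 1, 3, 4, 4, 5).
  b_1=1 ≤ 1
  b_2=1 ≤ 2
  b_3=3 ≤ 3
  b_4=4 ≤ 4
  b_5=4 ≤ 5
  b_6=5 ≤ 6
All bounds hold ⇒ YES

YES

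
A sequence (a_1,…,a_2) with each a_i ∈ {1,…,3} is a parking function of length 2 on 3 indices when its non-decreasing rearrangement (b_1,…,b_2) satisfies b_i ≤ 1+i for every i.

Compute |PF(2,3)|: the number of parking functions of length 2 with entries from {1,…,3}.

|PF| = 2·4^1 = 2×4 = 8
Example (1,1) → sorted (1,1): b_i ≤ 1+i ∀i, a PF.

8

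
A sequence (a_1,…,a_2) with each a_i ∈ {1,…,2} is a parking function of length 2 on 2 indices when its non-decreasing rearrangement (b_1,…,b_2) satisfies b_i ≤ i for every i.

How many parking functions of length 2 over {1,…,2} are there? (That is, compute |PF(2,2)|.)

|PF(2,2)| = (2−2+1)·(2+1)^(2−1) = 1·3 = 3
One tuple (2,1) → sorted (1,2): b_i ≤ i ∀i, a PF.

3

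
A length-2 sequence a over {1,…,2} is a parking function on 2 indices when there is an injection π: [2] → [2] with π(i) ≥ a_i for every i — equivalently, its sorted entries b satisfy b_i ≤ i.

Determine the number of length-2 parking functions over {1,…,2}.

3

|PF(2,2)| = 1·3^1 = 1×3 = 3 (Konheim–Weiss)
E.g. (1,1) → sorted (1,1): b_i ≤ i ∀i, a PF.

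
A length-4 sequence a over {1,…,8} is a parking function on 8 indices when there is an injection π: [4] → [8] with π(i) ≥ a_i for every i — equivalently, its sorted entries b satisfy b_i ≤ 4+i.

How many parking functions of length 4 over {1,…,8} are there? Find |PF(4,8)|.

|PF(4,8)| = (8+1−4)·(8+1)^{4−1} = 5 · 729 = 3645 (Konheim–Weiss)
Check (5,2,5,1) → sorted (1,2,5,5): b_i ≤ 4+i ∀i, a PF.

3645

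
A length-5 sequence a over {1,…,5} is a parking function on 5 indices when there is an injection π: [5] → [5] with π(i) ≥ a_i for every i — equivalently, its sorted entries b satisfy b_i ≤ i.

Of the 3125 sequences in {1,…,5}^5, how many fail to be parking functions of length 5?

1829

#PF = (6−5)·6^(5−1) = 1×1296 = 1296 [KW]
One tuple (3,4,2,5,5) → sorted (2,3,4,5,5): b_1=2>1, not a PF.
Total 3125; non-PF = 3125−1296 = 1829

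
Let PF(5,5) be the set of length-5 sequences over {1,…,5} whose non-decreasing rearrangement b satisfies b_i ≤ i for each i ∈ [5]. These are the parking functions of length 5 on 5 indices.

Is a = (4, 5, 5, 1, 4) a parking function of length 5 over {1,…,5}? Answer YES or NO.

Sorted: b = (1, 4, 4, 5, 5).
  b_1=1 ≤ 1
  b_2=4 > 2
  fails at i=2 ⇒ NO

NO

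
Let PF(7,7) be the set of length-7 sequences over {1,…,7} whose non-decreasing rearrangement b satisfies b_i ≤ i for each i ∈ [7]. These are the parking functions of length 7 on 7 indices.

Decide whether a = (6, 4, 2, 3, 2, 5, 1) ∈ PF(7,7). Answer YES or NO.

YES

Rearranged: b = (1, 2, 2, 3, 4, 5, 6).
  b_1=1 ≤ 1
  b_2=2 ≤ 2
  b_3=2 ≤ 3
  b_4=3 ≤ 4
  b_5=4 ≤ 5
  b_6=5 ≤ 6
  b_7=6 ≤ 7
All bounds hold ⇒ YES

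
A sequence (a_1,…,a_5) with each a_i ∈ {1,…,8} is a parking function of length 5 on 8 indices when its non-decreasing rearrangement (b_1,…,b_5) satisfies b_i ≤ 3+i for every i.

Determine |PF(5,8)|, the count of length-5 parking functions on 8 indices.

#PF = (8−5+1)·(8+1)^(5−1) = 4·6561 = 26244
One tuple (7,4,7,3,1) → sorted (1,3,4,7,7): b_i ≤ 3+i ∀i, a PF.

26244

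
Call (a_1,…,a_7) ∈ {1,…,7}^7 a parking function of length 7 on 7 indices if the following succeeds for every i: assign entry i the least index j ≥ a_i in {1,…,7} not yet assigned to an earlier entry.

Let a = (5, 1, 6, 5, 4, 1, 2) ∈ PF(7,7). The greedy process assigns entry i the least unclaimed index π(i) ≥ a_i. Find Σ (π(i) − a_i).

4

Σπ = 7·8/2 = 28 (π permutes [7]); Σa = 5+1+6+5+4+1+2 = 24; disp = 28−24 = 4.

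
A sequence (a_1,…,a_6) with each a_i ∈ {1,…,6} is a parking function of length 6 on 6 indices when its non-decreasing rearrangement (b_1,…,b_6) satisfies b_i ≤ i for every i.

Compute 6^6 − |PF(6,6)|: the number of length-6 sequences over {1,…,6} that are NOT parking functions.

Count = (7−6)·7^(6−1) = 1 · 16807 = 16807 (Pollak)
E.g. (5,4,1,4,4,6) → sorted (1,4,4,4,5,6): b_2=4>2, not a PF.
6^6 − 16807 = 46656 − 16807 = 29849

29849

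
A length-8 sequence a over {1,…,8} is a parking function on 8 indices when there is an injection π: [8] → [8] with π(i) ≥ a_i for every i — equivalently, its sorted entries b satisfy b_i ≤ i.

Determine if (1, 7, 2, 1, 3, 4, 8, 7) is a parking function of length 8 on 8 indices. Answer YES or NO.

NO

Rearranged: b = (1, 1, 2, 3, 4, 7, 7, 8).
  b_1=1 ≤ 1
  b_2=1 ≤ 2
  b_3=2 ≤ 3
  b_4=3 ≤ 4
  b_5=4 ≤ 5
  b_6=7 > 6
  fails at i=6 ⇒ NO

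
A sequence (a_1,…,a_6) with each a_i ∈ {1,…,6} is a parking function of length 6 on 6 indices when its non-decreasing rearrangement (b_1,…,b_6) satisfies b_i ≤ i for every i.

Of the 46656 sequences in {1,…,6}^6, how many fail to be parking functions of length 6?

#PF = (7−6)·7^(6−1) = 1×16807 = 16807 (Konheim–Weiss)
Example (5,6,2,6,5,6) → sorted (2,5,5,6,6,6): b_1=2>1, not a PF.
Total 46656; non-PF = 46656−16807 = 29849

29849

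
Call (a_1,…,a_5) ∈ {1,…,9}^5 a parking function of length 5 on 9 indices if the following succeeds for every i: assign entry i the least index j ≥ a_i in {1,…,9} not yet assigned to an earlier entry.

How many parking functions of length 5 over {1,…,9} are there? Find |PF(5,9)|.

#PF = (10−5)·10^(5−1) = 5×10000 = 50000 [KW]
One tuple (6,9,7,1,2) → sorted (1,2,6,7,9): b_i ≤ 4+i ∀i, a PF.

50000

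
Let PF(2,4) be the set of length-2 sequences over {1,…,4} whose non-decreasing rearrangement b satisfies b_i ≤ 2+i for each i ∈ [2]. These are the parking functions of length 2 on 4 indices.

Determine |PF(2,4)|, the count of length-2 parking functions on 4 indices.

15

|PF(2,4)| = 3·5^1 = 3×5 = 15 (Konheim–Weiss)
E.g. (1,3) → sorted (1,3): b_i ≤ 2+i ∀i, a PF.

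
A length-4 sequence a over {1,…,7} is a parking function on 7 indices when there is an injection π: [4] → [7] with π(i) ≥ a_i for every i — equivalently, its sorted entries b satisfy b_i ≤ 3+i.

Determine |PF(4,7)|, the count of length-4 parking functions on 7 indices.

2048

Count = (7+1−4)·(7+1)^{4−1} = 4 · 512 = 2048
Check (7,3,4,2) → sorted (2,3,4,7): b_i ≤ 3+i ∀i, a PF.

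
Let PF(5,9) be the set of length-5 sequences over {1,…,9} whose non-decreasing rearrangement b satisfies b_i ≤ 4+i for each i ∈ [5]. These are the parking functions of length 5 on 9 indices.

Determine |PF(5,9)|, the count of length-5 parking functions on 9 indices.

Count = (10−5)·10^(5−1) = 5×10000 = 50000
E.g. (6,5,3,9,8) → sorted (3,5,6,8,9): b_i ≤ 4+i ∀i, a PF.

50000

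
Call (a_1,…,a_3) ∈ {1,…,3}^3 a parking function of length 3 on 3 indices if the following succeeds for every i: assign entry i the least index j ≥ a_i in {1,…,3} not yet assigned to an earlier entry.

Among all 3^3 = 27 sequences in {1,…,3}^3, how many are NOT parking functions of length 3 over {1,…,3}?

11

#PF = 1·4^2 = 1 · 16 = 16
Check (3,3,2) → sorted (2,3,3): b_1=2>1, not a PF.
3^3 − 16 = 27 − 16 = 11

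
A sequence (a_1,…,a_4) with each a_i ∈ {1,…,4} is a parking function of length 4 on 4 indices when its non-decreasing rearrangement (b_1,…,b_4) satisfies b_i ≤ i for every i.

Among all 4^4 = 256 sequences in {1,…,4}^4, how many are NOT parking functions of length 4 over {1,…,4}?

Count = 1·5^3 = 1·125 = 125
Example (2,3,4,3) → sorted (2,3,3,4): b_1=2>1, not a PF.
4^4 − 125 = 256 − 125 = 131

131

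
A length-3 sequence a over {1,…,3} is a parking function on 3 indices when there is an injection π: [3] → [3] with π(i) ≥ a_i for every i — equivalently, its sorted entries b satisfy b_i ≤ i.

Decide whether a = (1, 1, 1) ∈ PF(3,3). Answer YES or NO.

Rearranged: b = (1, 1, 1).
  b_1=1 ≤ 1
  b_2=1 ≤ 2
  b_3=1 ≤ 3
All bounds hold ⇒ YES

YES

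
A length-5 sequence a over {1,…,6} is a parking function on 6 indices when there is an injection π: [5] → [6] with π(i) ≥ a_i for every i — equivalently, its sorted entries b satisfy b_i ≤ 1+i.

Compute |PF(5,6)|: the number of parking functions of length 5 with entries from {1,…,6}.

4802

Count = (7−5)·7^(5−1) = 2·2401 = 4802 [KW]
Check (1,2,3,5,1) → sorted (1,1,2,3,5): b_i ≤ 1+i ∀i, a PF.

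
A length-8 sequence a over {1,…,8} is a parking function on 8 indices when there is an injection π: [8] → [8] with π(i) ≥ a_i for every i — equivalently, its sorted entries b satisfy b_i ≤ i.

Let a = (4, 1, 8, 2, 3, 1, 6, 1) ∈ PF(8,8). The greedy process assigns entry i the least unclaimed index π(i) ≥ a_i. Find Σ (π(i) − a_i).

10

Σπ(i) = 1+…+8 = 36; Σa = 4+1+8+2+3+1+6+1 = 26; disp = 36−26 = 10.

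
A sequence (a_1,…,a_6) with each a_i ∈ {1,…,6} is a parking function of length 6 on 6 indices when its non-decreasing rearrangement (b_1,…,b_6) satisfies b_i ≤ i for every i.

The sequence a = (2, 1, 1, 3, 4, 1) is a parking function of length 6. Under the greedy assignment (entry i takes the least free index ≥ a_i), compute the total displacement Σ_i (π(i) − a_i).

Σπ(i) = 1+…+6 = 21; Σa = 2+1+1+3+4+1 = 12; disp = 21−12 = 9.

9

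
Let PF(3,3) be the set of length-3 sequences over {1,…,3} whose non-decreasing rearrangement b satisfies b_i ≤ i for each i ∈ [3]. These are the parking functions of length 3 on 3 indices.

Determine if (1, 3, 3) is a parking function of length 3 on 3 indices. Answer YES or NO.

Rearranged: b = (1, 3, 3).
  b_1=1 ≤ 1
  b_2=3 > 2
  fails at i=2 ⇒ NO

NO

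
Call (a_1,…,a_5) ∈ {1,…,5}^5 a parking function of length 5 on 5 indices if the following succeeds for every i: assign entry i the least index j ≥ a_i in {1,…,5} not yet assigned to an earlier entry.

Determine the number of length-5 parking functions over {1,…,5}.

#PF = (5+1−5)·(5+1)^{5−1} = 1 · 1296 = 1296 [KW]
Example (1,1,3,2,4) → sorted (1,1,2,3,4): b_i ≤ i ∀i, a PF.

1296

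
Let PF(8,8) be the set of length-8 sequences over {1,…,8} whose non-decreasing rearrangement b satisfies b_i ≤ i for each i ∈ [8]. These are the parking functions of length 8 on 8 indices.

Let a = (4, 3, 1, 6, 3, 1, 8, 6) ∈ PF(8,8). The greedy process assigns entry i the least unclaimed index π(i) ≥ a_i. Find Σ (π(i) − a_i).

Σπ(i) = 1+…+8 = 36; Σa = 4+3+1+6+3+1+8+6 = 32; disp = 36−32 = 4.

4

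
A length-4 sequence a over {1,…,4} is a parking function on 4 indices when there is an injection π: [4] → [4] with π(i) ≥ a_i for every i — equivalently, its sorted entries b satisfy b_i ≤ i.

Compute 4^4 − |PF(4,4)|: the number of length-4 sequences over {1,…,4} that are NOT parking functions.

131

Count = 1·5^3 = 1×125 = 125 (Konheim–Weiss)
One tuple (3,4,3,3) → sorted (3,3,3,4): b_1=3>1, not a PF.
4^4 − 125 = 256 − 125 = 131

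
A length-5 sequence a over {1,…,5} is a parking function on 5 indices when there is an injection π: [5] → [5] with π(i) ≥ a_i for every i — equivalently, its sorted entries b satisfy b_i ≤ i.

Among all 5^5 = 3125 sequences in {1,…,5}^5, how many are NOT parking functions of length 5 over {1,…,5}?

#PF = (6−5)·6^(5−1) = 1×1296 = 1296 (Konheim–Weiss)
E.g. (5,4,5,4,4) → sorted (4,4,4,5,5): b_1=4>1, not a PF.
So 3125 − 1296 = 1829 fail.

1829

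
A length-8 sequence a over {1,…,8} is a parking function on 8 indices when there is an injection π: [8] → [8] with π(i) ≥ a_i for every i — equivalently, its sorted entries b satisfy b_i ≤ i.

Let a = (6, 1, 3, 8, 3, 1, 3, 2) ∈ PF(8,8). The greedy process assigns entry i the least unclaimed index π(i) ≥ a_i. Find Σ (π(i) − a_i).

9

Σπ(i) = 1+…+8 = 36; Σa = 6+1+3+8+3+1+3+2 = 27; disp = 36−27 = 9.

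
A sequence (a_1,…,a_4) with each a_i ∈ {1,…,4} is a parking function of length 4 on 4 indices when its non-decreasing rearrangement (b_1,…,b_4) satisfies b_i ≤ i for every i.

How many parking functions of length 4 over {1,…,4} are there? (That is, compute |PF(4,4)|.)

125

#PF = (5−4)·5^(4−1) = 1×125 = 125 (Konheim–Weiss)
E.g. (4,1,2,1) → sorted (1,1,2,4): b_i ≤ i ∀i, a PF.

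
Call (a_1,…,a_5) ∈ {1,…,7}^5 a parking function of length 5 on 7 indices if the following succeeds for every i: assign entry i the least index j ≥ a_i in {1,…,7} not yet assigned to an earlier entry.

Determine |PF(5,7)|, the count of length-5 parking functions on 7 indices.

#PF = 3·8^4 = 3·4096 = 12288
Example (5,1,5,1,2) → sorted (1,1,2,5,5): b_i ≤ 2+i ∀i, a PF.

12288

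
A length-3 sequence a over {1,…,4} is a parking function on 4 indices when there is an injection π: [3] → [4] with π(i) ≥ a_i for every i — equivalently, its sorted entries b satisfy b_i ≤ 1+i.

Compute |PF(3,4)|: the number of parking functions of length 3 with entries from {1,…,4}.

50

Count = (5−3)·5^(3−1) = 2×25 = 50 (Konheim–Weiss)
One tuple (1,1,2) → sorted (1,1,2): b_i ≤ 1+i ∀i, a PF.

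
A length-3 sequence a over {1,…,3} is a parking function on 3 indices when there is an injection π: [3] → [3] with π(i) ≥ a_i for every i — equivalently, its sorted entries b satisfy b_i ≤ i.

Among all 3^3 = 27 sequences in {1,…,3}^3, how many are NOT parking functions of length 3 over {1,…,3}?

11

Count = (3+1−3)·(3+1)^{3−1} = 1·16 = 16
Example (2,3,3) → sorted (2,3,3): b_1=2>1, not a PF.
So 27 − 16 = 11 fail.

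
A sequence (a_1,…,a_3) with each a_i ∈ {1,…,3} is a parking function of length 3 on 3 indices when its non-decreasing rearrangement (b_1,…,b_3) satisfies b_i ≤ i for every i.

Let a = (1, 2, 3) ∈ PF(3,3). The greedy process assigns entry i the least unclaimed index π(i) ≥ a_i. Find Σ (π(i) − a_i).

Σπ(i) = 1+…+3 = 6; Σa = 1+2+3 = 6; disp = 6−6 = 0.

0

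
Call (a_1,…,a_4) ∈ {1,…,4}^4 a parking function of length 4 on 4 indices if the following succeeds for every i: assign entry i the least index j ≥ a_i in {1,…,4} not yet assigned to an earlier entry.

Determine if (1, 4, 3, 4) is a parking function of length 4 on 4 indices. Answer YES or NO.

Rearranged: b = (1, 3, 4, 4).
  b_1=1 ≤ 1
  b_2=3 > 2
  fails at i=2 ⇒ NO

NO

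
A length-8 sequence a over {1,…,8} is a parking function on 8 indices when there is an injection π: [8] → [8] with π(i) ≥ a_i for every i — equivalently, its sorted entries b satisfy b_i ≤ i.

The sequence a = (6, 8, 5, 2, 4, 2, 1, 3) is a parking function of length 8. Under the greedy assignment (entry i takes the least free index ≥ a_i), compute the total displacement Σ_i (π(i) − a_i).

5

Σπ = 36 ({1..8} each once); Σa = 6+8+5+2+4+2+1+3 = 31; disp = 36−31 = 5.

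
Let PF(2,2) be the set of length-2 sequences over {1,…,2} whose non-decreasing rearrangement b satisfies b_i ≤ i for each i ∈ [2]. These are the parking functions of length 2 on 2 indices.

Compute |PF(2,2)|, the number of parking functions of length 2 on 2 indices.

|PF| = (3−2)·3^(2−1) = 1×3 = 3 [KW]
E.g. (1,2) → sorted (1,2): b_i ≤ i ∀i, a PF.

3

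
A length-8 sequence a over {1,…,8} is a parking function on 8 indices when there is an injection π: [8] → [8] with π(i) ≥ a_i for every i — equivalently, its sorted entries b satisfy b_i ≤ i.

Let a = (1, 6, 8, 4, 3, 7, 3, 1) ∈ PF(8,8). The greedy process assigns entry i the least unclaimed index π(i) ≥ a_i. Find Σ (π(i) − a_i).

Σπ = 8·9/2 = 36 (π permutes [8]); Σa = 1+6+8+4+3+7+3+1 = 33; disp = 36−33 = 3.

3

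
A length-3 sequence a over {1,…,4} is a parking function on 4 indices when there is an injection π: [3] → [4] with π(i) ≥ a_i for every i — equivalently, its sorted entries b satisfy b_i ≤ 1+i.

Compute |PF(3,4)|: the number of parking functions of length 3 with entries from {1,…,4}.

|PF(3,4)| = (4+1−3)·(4+1)^{3−1} = 2×25 = 50 [KW]
E.g. (2,2,3) → sorted (2,2,3): b_i ≤ 1+i ∀i, a PF.

50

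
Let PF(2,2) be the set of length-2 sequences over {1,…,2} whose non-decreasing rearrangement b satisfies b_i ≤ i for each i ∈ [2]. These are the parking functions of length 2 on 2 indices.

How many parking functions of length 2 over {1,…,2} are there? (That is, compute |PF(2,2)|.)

|PF| = 1·3^1 = 1×3 = 3 (Konheim–Weiss)
One tuple (1,2) → sorted (1,2): b_i ≤ i ∀i, a PF.

3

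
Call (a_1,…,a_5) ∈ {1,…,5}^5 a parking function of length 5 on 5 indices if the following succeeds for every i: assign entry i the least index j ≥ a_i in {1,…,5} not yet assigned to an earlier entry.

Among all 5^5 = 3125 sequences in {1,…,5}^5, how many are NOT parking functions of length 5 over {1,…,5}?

#PF = (5+1−5)·(5+1)^{5−1} = 1·1296 = 1296 [KW]
One tuple (5,5,5,4,5) → sorted (4,5,5,5,5): b_1=4>1, not a PF.
5^5 − 1296 = 3125 − 1296 = 1829

1829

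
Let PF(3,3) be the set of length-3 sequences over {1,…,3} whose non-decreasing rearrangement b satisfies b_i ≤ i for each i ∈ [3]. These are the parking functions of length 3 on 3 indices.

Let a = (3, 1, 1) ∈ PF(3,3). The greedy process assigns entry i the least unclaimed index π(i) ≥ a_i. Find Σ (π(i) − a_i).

1

Σπ(i) = 1+…+3 = 6; Σa = 3+1+1 = 5; disp = 6−5 = 1.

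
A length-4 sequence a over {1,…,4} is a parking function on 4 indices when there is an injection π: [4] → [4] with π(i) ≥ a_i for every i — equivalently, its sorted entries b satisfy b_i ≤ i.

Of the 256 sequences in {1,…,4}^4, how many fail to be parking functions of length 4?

|PF| = (4+1−4)·(4+1)^{4−1} = 1 · 125 = 125 [KW]
Example (3,4,3,4) → sorted (3,3,4,4): b_1=3>1, not a PF.
Total 256; non-PF = 256−125 = 131

131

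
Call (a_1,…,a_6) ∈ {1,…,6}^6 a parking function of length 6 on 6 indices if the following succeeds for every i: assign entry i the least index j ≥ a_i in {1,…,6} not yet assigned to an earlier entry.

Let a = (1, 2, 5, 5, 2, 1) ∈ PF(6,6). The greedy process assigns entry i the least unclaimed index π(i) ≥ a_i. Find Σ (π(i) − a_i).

Σπ = 21 ({1..6} each once); Σa = 1+2+5+5+2+1 = 16; disp = 21−16 = 5.

5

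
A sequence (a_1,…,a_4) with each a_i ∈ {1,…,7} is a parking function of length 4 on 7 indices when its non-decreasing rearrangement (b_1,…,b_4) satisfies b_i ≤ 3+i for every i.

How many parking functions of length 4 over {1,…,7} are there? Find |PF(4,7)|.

2048

|PF| = (7−4+1)·(7+1)^(4−1) = 4×512 = 2048 [KW]
E.g. (2,1,6,6) → sorted (1,2,6,6): b_i ≤ 3+i ∀i, a PF.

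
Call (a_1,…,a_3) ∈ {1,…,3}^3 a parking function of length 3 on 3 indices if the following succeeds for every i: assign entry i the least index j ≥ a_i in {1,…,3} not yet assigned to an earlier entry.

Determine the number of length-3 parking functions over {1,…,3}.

#PF = (4−3)·4^(3−1) = 1 · 16 = 16 [KW]
Example (3,2,1) → sorted (1,2,3): b_i ≤ i ∀i, a PF.

16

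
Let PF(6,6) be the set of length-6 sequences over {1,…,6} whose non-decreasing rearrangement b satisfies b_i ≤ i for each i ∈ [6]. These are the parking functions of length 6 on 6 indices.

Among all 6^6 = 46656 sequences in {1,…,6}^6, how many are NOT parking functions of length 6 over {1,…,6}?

|PF| = (6−6+1)·(6+1)^(6−1) = 1×16807 = 16807 (Konheim–Weiss)
Check (6,6,6,2,6,1) → sorted (1,2,6,6,6,6): b_3=6>3, not a PF.
6^6 − 16807 = 46656 − 16807 = 29849

29849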